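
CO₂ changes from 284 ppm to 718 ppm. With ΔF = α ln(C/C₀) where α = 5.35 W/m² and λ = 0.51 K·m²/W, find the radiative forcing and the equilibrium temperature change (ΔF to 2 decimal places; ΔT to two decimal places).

ΔF = 4.96 W/m²; ΔT = 2.53 K

CO₂: 5.35 × ln(718/284) = 5.35 × ln(2.52817) = 5.35 × 0.92750 = 4.9621 W/m².
ΔT = λ ΔF = 0.51 × 4.96 = 2.5296 K.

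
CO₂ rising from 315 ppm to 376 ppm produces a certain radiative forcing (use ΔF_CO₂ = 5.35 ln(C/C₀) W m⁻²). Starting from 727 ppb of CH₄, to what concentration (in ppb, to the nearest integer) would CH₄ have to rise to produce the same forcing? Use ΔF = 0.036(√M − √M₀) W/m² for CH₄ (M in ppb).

CO₂ forcing: 5.35 × ln(376/315) = 5.35 × 0.177017 = 0.94704 W/m².
Set 0.036(√M − √727) = 0.94704: √M = 0.94704/0.036 + √727 = 26.3067 + 26.9629 = 53.2696.
M = (53.2696)² = 2837.65 ppb.

M ≈ 2838 ppb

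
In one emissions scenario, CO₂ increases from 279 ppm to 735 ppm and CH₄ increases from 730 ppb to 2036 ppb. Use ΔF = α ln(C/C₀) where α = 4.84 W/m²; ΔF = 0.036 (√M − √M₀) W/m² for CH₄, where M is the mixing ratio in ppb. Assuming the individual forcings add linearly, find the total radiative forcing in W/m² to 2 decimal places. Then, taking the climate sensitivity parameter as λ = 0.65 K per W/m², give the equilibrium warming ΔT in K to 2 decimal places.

CO₂: 4.84 × ln(735/279) = 4.84 × ln(2.63441) = 4.84 × 0.96866 = 4.6883 W/m².
CH₄: 0.036 × (√2036 − √730) = 0.036 × (45.1221 − 27.0185) = 0.036 × 18.1036 = 0.6517 W/m².
Total ΔF = 4.6883 + 0.6517 = 5.3400 W/m².
ΔT = λ ΔF = 0.65 × 5.34 = 3.4710 K.

ΔF = 5.34 W/m²; ΔT = 3.47 K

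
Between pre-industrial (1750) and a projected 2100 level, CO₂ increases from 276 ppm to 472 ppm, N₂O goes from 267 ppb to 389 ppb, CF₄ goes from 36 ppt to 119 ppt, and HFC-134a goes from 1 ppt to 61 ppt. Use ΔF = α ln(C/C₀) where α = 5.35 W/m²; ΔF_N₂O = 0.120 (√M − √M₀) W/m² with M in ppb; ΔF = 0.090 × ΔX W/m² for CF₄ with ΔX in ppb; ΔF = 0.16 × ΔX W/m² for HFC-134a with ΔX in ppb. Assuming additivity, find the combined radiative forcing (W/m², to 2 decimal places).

ΔF = 3.29 W/m²

CO₂: 5.35 × ln(472/276) = 5.35 × ln(1.71014) = 5.35 × 0.53658 = 2.8707 W/m².
N₂O: 0.120 × (√389 − √267) = 0.120 × (19.7231 − 16.3401) = 0.120 × 3.3830 = 0.4060 W/m².
CF₄: Δ = 119 − 36 = 83 ppt = 0.083 ppb; ΔF = 0.090 × 0.083 = 0.0075 W/m².
HFC-134a: Δ = 61 − 1 = 60 ppt = 0.060 ppb; ΔF = 0.16 × 0.060 = 0.0096 W/m².
Total ΔF = 2.8707 + 0.4060 + 0.0075 + 0.0096 = 3.2938 W/m².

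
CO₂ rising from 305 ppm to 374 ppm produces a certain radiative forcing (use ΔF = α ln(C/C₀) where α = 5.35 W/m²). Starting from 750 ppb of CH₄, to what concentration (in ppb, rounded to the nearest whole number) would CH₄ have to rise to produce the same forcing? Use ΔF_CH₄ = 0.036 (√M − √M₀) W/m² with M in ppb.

M ≈ 3329 ppb

CO₂ forcing: 5.35 × ln(374/305) = 5.35 × 0.203944 = 1.09110 W/m².
Set 0.036(√M − √750) = 1.09110: √M = 1.09110/0.036 + √750 = 30.3083 + 27.3861 = 57.6944.
M = (57.6944)² = 3328.64 ppb.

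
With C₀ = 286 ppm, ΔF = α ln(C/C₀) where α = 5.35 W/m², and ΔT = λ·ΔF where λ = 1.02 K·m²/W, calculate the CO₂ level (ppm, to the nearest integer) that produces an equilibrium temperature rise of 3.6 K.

Required forcing: ΔF = ΔT/λ = 3.6/1.02 = 3.5294 W/m².
Then ln(C/286) = ΔF/5.35 = 3.5294/5.35 = 0.65970.
So C = 286 × e^0.65970 = 286 × 1.93421 = 553.18 ppm.

C ≈ 553 ppm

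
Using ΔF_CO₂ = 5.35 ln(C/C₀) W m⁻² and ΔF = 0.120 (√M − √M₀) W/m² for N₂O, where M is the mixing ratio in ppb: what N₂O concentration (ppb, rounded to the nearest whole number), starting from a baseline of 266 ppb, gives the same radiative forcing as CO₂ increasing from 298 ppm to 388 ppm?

CO₂ forcing: 5.35 × ln(388/298) = 5.35 × 0.263912 = 1.41193 W/m².
Set 0.120(√M − √266) = 1.41193: √M = 1.41193/0.120 + √266 = 11.7661 + 16.3095 = 28.0756.
M = (28.0756)² = 788.24 ppb.

M ≈ 788 ppb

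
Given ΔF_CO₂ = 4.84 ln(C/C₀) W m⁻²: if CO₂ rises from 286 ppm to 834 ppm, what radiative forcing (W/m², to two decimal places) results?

ΔF = 5.18 W/m²

CO₂: 4.84 × ln(834/286) = 4.84 × ln(2.91608) = 4.84 × 1.07024 = 5.1800 W/m².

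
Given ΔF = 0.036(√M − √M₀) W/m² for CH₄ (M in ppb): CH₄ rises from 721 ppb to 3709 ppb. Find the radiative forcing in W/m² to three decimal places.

ΔF = 1.226 W/m²

CH₄: 0.036 × (√3709 − √721) = 0.036 × (60.9016 − 26.8514) = 0.036 × 34.0502 = 1.2258 W/m².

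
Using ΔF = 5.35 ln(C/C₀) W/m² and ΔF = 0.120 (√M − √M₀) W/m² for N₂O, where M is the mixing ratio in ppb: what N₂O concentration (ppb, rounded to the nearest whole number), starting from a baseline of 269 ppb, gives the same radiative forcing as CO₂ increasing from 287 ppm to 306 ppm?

M ≈ 371 ppb

CO₂ forcing: 5.35 × ln(306/287) = 5.35 × 0.064103 = 0.34295 W/m².
Set 0.120(√M − √269) = 0.34295: √M = 0.34295/0.120 + √269 = 2.8579 + 16.4012 = 19.2591.
M = (19.2591)² = 370.91 ppb.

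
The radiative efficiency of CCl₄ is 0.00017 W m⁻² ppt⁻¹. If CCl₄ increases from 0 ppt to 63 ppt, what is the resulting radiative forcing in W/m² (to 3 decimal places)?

CCl₄: ΔF = 0.00017 × (63 − 0) = 0.00017 × 63 = 0.0107 W/m².

ΔF = 0.011 W/m²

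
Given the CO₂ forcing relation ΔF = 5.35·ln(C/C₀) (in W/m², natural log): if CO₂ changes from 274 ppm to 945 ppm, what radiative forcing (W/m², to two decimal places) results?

ΔF = 6.62 W/m²

CO₂: 5.35 × ln(945/274) = 5.35 × ln(3.44891) = 5.35 × 1.23806 = 6.6236 W/m².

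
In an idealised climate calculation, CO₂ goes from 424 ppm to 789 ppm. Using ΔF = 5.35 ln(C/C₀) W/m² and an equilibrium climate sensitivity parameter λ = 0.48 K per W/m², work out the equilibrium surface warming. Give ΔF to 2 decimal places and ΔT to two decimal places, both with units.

ΔF = 3.32 W/m²; ΔT = 1.59 K

CO₂: 5.35 × ln(789/424) = 5.35 × ln(1.86085) = 5.35 × 0.62103 = 3.3225 W/m².
ΔT = λ ΔF = 0.48 × 3.32 = 1.5936 K.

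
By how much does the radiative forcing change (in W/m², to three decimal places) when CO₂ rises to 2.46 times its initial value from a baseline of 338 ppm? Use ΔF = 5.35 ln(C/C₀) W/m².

ΔF = 4.816 W/m²

ΔF = 5.35 × ln(2.46) = 5.35 × 0.90016 = 4.8159 W/m².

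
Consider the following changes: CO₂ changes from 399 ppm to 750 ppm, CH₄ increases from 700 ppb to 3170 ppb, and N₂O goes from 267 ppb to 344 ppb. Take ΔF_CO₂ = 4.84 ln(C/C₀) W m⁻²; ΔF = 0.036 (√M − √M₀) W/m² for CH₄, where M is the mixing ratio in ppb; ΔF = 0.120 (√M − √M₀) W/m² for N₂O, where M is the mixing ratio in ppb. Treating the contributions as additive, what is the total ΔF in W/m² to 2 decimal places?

ΔF = 4.39 W/m²

CO₂: 4.84 × ln(750/399) = 4.84 × ln(1.87970) = 4.84 × 0.63111 = 3.0546 W/m².
CH₄: 0.036 × (√3170 − √700) = 0.036 × (56.3028 − 26.4575) = 0.036 × 29.8453 = 1.0744 W/m².
N₂O: 0.120 × (√344 − √267) = 0.120 × (18.5472 − 16.3401) = 0.120 × 2.2071 = 0.2649 W/m².
Total ΔF = 3.0546 + 1.0744 + 0.2649 = 4.3939 W/m².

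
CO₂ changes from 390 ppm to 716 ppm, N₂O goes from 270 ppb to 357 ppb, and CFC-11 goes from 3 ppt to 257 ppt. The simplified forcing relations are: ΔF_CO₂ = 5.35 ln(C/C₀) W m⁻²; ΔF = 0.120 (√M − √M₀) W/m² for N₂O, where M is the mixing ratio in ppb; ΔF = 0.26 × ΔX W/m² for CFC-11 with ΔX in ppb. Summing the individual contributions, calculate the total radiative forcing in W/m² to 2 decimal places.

ΔF = 3.61 W/m²

CO₂: 5.35 × ln(716/390) = 5.35 × ln(1.83590) = 5.35 × 0.60753 = 3.2503 W/m².
N₂O: 0.120 × (√357 − √270) = 0.120 × (18.8944 − 16.4317) = 0.120 × 2.4627 = 0.2955 W/m².
CFC-11: Δ = 257 − 3 = 254 ppt = 0.254 ppb; ΔF = 0.26 × 0.254 = 0.0660 W/m².
Total ΔF = 3.2503 + 0.2955 + 0.0660 = 3.6118 W/m².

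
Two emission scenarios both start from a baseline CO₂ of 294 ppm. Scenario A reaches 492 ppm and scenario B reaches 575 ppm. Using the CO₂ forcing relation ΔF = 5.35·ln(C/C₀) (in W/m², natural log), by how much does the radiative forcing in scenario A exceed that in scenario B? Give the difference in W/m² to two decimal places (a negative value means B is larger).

ΔF_A − ΔF_B = -0.83 W/m²

ΔF_A = 5.35 ln(492/294) = 5.35 × 0.51490 = 2.7547 W/m².
ΔF_B = 5.35 ln(575/294) = 5.35 × 0.67079 = 3.5887 W/m².
Difference: 2.7547 − 3.5887 = -0.8340 W/m².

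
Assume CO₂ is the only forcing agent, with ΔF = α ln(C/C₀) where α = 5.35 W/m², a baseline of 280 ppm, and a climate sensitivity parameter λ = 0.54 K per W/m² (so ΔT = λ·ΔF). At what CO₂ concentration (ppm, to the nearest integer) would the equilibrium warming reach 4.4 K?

C ≈ 1284 ppm

Required forcing: ΔF = ΔT/λ = 4.4/0.54 = 8.1481 W/m².
Then ln(C/280) = ΔF/5.35 = 8.1481/5.35 = 1.52301.
So C = 280 × e^1.52301 = 280 × 4.58601 = 1284.08 ppm.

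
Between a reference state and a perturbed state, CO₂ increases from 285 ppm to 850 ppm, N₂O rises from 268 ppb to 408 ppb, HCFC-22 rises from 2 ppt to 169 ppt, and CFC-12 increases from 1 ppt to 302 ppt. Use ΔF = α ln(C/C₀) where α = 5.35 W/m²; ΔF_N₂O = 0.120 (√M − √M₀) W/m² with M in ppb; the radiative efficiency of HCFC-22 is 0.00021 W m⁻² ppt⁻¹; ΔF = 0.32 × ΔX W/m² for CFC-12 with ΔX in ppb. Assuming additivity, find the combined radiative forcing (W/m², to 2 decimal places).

CO₂: 5.35 × ln(850/285) = 5.35 × ln(2.98246) = 5.35 × 1.09275 = 5.8462 W/m².
N₂O: 0.120 × (√408 − √268) = 0.120 × (20.1990 − 16.3707) = 0.120 × 3.8283 = 0.4594 W/m².
HCFC-22: ΔF = 0.00021 × (169 − 2) = 0.00021 × 167 = 0.0351 W/m².
CFC-12: Δ = 302 − 1 = 301 ppt = 0.301 ppb; ΔF = 0.32 × 0.301 = 0.0963 W/m².
Total ΔF = 5.8462 + 0.4594 + 0.0351 + 0.0963 = 6.4370 W/m².

ΔF = 6.44 W/m²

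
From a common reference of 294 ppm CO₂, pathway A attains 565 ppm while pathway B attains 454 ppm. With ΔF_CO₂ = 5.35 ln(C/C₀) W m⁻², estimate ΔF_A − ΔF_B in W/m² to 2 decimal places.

ΔF_A − ΔF_B = 1.17 W/m²

ΔF_A = 5.35 ln(565/294) = 5.35 × 0.65325 = 3.4949 W/m².
ΔF_B = 5.35 ln(454/294) = 5.35 × 0.43452 = 2.3247 W/m².
Difference: 3.4949 − 2.3247 = 1.1702 W/m².
(Equivalently, ΔF_A − ΔF_B = 5.35 ln(565/454) = 5.35 × 0.21873 = 1.1702 W/m².)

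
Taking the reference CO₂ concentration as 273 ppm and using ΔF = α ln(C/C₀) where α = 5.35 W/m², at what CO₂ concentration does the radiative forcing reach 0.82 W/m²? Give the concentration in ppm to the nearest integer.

C ≈ 318 ppm

Set 5.35 ln(C/273) = 0.82, so ln(C/273) = 0.82/5.35 = 0.15327.
Then C/273 = e^0.15327 = 1.16564, giving C = 273 × 1.16564 = 318.22 ppm.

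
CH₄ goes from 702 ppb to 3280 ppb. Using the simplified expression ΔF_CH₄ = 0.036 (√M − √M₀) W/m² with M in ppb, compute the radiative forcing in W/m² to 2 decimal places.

CH₄: 0.036 × (√3280 − √702) = 0.036 × (57.2713 − 26.4953) = 0.036 × 30.7760 = 1.1079 W/m².

ΔF = 1.11 W/m²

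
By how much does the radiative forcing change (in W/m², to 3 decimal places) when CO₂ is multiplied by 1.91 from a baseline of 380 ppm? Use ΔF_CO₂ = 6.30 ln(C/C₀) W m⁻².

ΔF = 4.077 W/m²

ΔF = 6.30 × ln(1.91) = 6.30 × 0.64710 = 4.0767 W/m².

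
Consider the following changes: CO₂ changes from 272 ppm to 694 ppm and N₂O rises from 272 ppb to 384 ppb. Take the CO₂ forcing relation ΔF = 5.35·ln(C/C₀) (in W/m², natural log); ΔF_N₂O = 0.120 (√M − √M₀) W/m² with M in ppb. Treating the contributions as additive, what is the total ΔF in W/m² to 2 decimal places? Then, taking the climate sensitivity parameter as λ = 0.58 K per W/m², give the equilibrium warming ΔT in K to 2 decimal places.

CO₂: 5.35 × ln(694/272) = 5.35 × ln(2.55147) = 5.35 × 0.93667 = 5.0112 W/m².
N₂O: 0.120 × (√384 − √272) = 0.120 × (19.5959 − 16.4924) = 0.120 × 3.1035 = 0.3724 W/m².
Total ΔF = 5.0112 + 0.3724 = 5.3836 W/m².
ΔT = λ ΔF = 0.58 × 5.38 = 3.1204 K.

ΔF = 5.38 W/m²; ΔT = 3.12 K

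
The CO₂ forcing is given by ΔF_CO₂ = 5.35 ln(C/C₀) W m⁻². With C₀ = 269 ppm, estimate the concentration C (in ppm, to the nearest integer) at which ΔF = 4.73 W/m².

C ≈ 651 ppm

Set 5.35 ln(C/269) = 4.73, so ln(C/269) = 4.73/5.35 = 0.88411.
Then C/269 = e^0.88411 = 2.42083, giving C = 269 × 2.42083 = 651.20 ppm.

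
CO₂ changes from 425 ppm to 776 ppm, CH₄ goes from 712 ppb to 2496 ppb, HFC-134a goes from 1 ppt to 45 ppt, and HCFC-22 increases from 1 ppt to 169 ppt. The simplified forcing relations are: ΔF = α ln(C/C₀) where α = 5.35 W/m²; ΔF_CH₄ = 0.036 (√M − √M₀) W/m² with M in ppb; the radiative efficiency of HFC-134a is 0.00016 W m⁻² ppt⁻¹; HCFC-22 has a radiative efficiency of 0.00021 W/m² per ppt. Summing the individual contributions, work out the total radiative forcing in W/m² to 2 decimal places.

CO₂: 5.35 × ln(776/425) = 5.35 × ln(1.82588) = 5.35 × 0.60206 = 3.2210 W/m².
CH₄: 0.036 × (√2496 − √712) = 0.036 × (49.9600 − 26.6833) = 0.036 × 23.2767 = 0.8380 W/m².
HFC-134a: ΔF = 0.00016 × (45 − 1) = 0.00016 × 44 = 0.0070 W/m².
HCFC-22: ΔF = 0.00021 × (169 − 1) = 0.00021 × 168 = 0.0353 W/m².
Total ΔF = 3.2210 + 0.8380 + 0.0070 + 0.0353 = 4.1013 W/m².

ΔF = 4.10 W/m²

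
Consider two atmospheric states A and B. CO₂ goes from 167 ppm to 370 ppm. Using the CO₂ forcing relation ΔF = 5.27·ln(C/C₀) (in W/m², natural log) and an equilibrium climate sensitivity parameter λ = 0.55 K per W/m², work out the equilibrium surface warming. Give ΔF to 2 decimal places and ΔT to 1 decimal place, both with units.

ΔF = 4.19 W/m²; ΔT = 2.3 K

CO₂: 5.27 × ln(370/167) = 5.27 × ln(2.21557) = 5.27 × 0.79551 = 4.1923 W/m².
ΔT = λ ΔF = 0.55 × 4.19 = 2.3045 K.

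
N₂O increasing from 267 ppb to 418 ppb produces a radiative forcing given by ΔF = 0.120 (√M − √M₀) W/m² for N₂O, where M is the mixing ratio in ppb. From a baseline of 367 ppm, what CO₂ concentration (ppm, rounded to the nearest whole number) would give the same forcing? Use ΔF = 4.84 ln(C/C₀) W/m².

N₂O forcing: 0.120 × (√418 − √267) = 0.120 × (20.4450 − 16.3401) = 0.120 × 4.1049 = 0.49259 W/m².
Set 4.84 ln(C/367) = 0.49259: ln(C/367) = 0.49259/4.84 = 0.10177, so C = 367 × e^0.10177 = 367 × 1.10713 = 406.32 ppm.

C ≈ 406 ppm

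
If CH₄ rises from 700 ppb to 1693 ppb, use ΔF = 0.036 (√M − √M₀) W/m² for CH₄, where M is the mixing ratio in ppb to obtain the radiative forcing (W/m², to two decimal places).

CH₄: 0.036 × (√1693 − √700) = 0.036 × (41.1461 − 26.4575) = 0.036 × 14.6886 = 0.5288 W/m².

ΔF = 0.53 W/m²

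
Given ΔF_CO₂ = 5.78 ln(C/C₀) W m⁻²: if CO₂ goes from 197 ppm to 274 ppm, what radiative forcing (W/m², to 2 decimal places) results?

ΔF = 1.91 W/m²

CO₂: 5.78 × ln(274/197) = 5.78 × ln(1.39086) = 5.78 × 0.32992 = 1.9069 W/m².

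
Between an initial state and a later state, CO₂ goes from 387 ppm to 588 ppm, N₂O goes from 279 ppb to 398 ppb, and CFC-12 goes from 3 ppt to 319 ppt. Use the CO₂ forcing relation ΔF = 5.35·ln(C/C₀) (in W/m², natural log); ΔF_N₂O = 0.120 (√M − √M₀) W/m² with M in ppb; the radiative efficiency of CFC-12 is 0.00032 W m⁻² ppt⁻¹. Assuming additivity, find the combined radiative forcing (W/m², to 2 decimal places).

ΔF = 2.73 W/m²

CO₂: 5.35 × ln(588/387) = 5.35 × ln(1.51938) = 5.35 × 0.41830 = 2.2379 W/m².
N₂O: 0.120 × (√398 − √279) = 0.120 × (19.9499 − 16.7033) = 0.120 × 3.2466 = 0.3896 W/m².
CFC-12: ΔF = 0.00032 × (319 − 3) = 0.00032 × 316 = 0.1011 W/m².
Total ΔF = 2.2379 + 0.3896 + 0.1011 = 2.7286 W/m².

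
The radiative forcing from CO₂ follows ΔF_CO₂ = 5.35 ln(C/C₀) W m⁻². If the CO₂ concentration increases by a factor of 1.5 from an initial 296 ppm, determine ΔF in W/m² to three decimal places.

Because the forcing depends only on the ratio C/C₀, the initial concentration does not enter.
ΔF = 5.35 × ln(1.5) = 5.35 × 0.40547 = 2.1693 W/m².

ΔF = 2.169 W/m²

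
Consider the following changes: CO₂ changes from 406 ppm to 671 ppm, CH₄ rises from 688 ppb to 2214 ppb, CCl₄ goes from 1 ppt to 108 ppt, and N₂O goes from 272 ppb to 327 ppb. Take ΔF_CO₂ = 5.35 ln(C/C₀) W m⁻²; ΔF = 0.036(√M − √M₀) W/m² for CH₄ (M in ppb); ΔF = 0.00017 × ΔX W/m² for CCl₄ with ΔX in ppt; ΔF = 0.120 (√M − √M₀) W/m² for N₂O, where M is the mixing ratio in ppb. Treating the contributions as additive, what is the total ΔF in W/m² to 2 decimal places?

CO₂: 5.35 × ln(671/406) = 5.35 × ln(1.65271) = 5.35 × 0.50242 = 2.6879 W/m².
CH₄: 0.036 × (√2214 − √688) = 0.036 × (47.0532 − 26.2298) = 0.036 × 20.8234 = 0.7496 W/m².
CCl₄: ΔF = 0.00017 × (108 − 1) = 0.00017 × 107 = 0.0182 W/m².
N₂O: 0.120 × (√327 − √272) = 0.120 × (18.0831 − 16.4924) = 0.120 × 1.5907 = 0.1909 W/m².
Total ΔF = 2.6879 + 0.7496 + 0.0182 + 0.1909 = 3.6466 W/m².

ΔF = 3.65 W/m²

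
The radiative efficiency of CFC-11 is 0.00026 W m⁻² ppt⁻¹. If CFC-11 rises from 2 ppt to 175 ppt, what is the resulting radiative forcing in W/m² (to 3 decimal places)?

ΔF = 0.045 W/m²

CFC-11: ΔF = 0.00026 × (175 − 2) = 0.00026 × 173 = 0.0450 W/m².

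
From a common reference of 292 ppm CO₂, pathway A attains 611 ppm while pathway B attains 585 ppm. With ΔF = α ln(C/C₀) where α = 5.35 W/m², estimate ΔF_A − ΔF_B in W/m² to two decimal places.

ΔF_A = 5.35 ln(611/292) = 5.35 × 0.73834 = 3.9501 W/m².
ΔF_B = 5.35 ln(585/292) = 5.35 × 0.69486 = 3.7175 W/m².
Difference: 3.9501 − 3.7175 = 0.2326 W/m².

ΔF_A − ΔF_B = 0.23 W/m²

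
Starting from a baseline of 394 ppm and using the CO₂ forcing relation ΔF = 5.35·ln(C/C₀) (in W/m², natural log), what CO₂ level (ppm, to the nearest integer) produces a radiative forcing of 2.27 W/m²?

C ≈ 602 ppm

Set 5.35 ln(C/394) = 2.27, so ln(C/394) = 2.27/5.35 = 0.42430.
Then C/394 = e^0.42430 = 1.52852, giving C = 394 × 1.52852 = 602.24 ppm.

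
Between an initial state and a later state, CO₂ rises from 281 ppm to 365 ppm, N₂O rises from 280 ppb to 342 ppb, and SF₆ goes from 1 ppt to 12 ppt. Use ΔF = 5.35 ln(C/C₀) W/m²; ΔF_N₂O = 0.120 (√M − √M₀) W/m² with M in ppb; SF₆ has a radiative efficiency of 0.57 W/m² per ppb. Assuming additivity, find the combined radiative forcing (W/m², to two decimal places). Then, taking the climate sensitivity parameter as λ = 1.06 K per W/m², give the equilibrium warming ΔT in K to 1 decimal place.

CO₂: 5.35 × ln(365/281) = 5.35 × ln(1.29893) = 5.35 × 0.26154 = 1.3992 W/m².
N₂O: 0.120 × (√342 − √280) = 0.120 × (18.4932 − 16.7332) = 0.120 × 1.7600 = 0.2112 W/m².
SF₆: Δ = 12 − 1 = 11 ppt = 0.011 ppb; ΔF = 0.57 × 0.011 = 0.0063 W/m².
Total ΔF = 1.3992 + 0.2112 + 0.0063 = 1.6167 W/m².
ΔT = λ ΔF = 1.06 × 1.62 = 1.7172 K.

ΔF = 1.62 W/m²; ΔT = 1.7 K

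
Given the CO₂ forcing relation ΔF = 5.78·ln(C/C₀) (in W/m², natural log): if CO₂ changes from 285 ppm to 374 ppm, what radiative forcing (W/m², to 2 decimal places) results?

ΔF = 1.57 W/m²

CO₂: 5.78 × ln(374/285) = 5.78 × ln(1.31228) = 5.78 × 0.27177 = 1.5708 W/m².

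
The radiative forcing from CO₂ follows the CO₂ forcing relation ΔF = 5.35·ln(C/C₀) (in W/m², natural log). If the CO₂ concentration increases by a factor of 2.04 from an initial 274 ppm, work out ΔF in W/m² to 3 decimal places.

ΔF = 3.814 W/m²

ΔF = 5.35 × ln(2.04) = 5.35 × 0.71295 = 3.8143 W/m².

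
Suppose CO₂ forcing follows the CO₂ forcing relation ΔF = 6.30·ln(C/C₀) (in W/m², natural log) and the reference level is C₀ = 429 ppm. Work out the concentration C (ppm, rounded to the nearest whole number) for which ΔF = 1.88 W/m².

C ≈ 578 ppm

Set 6.30 ln(C/429) = 1.88, so ln(C/429) = 1.88/6.30 = 0.29841.
Then C/429 = e^0.29841 = 1.34771, giving C = 429 × 1.34771 = 578.17 ppm.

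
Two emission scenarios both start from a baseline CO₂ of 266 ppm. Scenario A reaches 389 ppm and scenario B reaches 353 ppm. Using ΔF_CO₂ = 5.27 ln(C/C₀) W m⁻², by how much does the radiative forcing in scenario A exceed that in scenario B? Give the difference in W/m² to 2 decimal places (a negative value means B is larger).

ΔF_A − ΔF_B = 0.51 W/m²

ΔF_A = 5.27 ln(389/266) = 5.27 × 0.38008 = 2.0030 W/m².
ΔF_B = 5.27 ln(353/266) = 5.27 × 0.28297 = 1.4913 W/m².
Difference: 2.0030 − 1.4913 = 0.5117 W/m².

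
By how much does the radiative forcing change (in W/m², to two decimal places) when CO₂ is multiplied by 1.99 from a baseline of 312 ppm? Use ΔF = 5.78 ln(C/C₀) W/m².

Because the forcing depends only on the ratio C/C₀, the initial concentration does not enter.
ΔF = 5.78 × ln(1.99) = 5.78 × 0.68813 = 3.9774 W/m².

ΔF = 3.98 W/m²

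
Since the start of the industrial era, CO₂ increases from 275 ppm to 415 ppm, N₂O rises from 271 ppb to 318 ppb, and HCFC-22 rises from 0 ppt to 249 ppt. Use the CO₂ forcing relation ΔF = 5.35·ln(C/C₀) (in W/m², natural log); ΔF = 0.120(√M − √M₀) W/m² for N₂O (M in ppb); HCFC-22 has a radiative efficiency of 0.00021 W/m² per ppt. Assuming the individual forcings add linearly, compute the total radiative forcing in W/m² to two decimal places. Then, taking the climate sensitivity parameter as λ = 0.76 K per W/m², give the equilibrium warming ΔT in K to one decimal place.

ΔF = 2.42 W/m²; ΔT = 1.8 K

CO₂: 5.35 × ln(415/275) = 5.35 × ln(1.50909) = 5.35 × 0.41151 = 2.2016 W/m².
N₂O: 0.120 × (√318 − √271) = 0.120 × (17.8326 − 16.4621) = 0.120 × 1.3705 = 0.1645 W/m².
HCFC-22: ΔF = 0.00021 × (249 − 0) = 0.00021 × 249 = 0.0523 W/m².
Total ΔF = 2.2016 + 0.1645 + 0.0523 = 2.4184 W/m².
ΔT = λ ΔF = 0.76 × 2.42 = 1.8392 K.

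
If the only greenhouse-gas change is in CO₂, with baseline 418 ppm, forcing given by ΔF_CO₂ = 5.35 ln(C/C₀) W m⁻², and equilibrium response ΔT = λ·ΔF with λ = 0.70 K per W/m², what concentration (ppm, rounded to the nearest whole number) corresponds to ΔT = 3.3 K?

C ≈ 1009 ppm

Required forcing: ΔF = ΔT/λ = 3.3/0.70 = 4.7143 W/m².
Then ln(C/418) = ΔF/5.35 = 4.7143/5.35 = 0.88118.
So C = 418 × e^0.88118 = 418 × 2.41375 = 1008.95 ppm.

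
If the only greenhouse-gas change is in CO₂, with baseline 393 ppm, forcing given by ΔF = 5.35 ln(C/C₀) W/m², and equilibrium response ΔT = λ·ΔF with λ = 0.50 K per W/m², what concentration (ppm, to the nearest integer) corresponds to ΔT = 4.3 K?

Required forcing: ΔF = ΔT/λ = 4.3/0.50 = 8.6000 W/m².
Then ln(C/393) = ΔF/5.35 = 8.6000/5.35 = 1.60748.
So C = 393 × e^1.60748 = 393 × 4.99022 = 1961.16 ppm.

C ≈ 1961 ppm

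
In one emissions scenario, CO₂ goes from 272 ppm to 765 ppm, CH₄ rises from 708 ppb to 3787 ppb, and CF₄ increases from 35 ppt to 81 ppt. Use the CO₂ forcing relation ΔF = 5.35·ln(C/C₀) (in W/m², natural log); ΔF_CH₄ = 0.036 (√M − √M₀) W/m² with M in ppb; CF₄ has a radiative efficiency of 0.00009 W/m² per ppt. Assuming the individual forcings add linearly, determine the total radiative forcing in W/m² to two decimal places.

CO₂: 5.35 × ln(765/272) = 5.35 × ln(2.81250) = 5.35 × 1.03407 = 5.5323 W/m².
CH₄: 0.036 × (√3787 − √708) = 0.036 × (61.5386 − 26.6083) = 0.036 × 34.9303 = 1.2575 W/m².
CF₄: ΔF = 0.00009 × (81 − 35) = 0.00009 × 46 = 0.0041 W/m².
Total ΔF = 5.5323 + 1.2575 + 0.0041 = 6.7939 W/m².

ΔF = 6.79 W/m²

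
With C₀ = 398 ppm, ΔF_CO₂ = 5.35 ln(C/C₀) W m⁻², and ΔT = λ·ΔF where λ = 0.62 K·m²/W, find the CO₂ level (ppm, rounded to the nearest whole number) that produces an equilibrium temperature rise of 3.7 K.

Required forcing: ΔF = ΔT/λ = 3.7/0.62 = 5.9677 W/m².
Then ln(C/398) = ΔF/5.35 = 5.9677/5.35 = 1.11546.
So C = 398 × e^1.11546 = 398 × 3.05097 = 1214.29 ppm.

C ≈ 1214 ppm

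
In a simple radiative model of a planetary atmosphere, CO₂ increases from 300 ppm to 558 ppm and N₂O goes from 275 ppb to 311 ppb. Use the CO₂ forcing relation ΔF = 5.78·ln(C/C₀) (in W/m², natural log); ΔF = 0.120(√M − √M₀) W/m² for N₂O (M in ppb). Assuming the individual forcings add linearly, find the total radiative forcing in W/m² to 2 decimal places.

ΔF = 3.71 W/m²

CO₂: 5.78 × ln(558/300) = 5.78 × ln(1.86000) = 5.78 × 0.62058 = 3.5870 W/m².
N₂O: 0.120 × (√311 − √275) = 0.120 × (17.6352 − 16.5831) = 0.120 × 1.0521 = 0.1263 W/m².
Total ΔF = 3.5870 + 0.1263 = 3.7133 W/m².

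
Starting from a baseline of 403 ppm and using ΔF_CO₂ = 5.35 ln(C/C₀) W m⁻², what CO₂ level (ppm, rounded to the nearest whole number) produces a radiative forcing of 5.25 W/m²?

C ≈ 1075 ppm

Set 5.35 ln(C/403) = 5.25, so ln(C/403) = 5.25/5.35 = 0.98131.
Then C/403 = e^0.98131 = 2.66795, giving C = 403 × 2.66795 = 1075.18 ppm.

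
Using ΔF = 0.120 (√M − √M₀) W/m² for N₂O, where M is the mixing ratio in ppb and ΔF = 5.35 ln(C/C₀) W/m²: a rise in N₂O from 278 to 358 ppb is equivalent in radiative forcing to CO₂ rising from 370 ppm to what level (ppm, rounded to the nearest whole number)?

N₂O forcing: 0.120 × (√358 − √278) = 0.120 × (18.9209 − 16.6733) = 0.120 × 2.2476 = 0.26971 W/m².
Set 5.35 ln(C/370) = 0.26971: ln(C/370) = 0.26971/5.35 = 0.05041, so C = 370 × e^0.05041 = 370 × 1.05170 = 389.13 ppm.

C ≈ 389 ppm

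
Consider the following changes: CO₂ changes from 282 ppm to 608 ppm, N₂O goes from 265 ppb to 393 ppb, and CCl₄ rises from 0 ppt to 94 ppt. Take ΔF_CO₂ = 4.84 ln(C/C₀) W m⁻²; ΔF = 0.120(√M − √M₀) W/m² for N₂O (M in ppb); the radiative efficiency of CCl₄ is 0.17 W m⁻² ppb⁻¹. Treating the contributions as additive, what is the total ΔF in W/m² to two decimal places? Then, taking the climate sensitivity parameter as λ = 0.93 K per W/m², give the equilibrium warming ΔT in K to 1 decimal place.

ΔF = 4.16 W/m²; ΔT = 3.9 K

CO₂: 4.84 × ln(608/282) = 4.84 × ln(2.15603) = 4.84 × 0.76827 = 3.7184 W/m².
N₂O: 0.120 × (√393 − √265) = 0.120 × (19.8242 − 16.2788) = 0.120 × 3.5454 = 0.4254 W/m².
CCl₄: Δ = 94 − 0 = 94 ppt = 0.094 ppb; ΔF = 0.17 × 0.094 = 0.0160 W/m².
Total ΔF = 3.7184 + 0.4254 + 0.0160 = 4.1598 W/m².
ΔT = λ ΔF = 0.93 × 4.16 = 3.8688 K.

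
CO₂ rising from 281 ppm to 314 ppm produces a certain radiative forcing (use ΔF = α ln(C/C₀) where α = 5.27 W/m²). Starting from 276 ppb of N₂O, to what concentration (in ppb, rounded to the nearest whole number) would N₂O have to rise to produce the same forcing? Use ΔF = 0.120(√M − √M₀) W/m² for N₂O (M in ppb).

CO₂ forcing: 5.27 × ln(314/281) = 5.27 × 0.111038 = 0.58517 W/m².
Set 0.120(√M − √276) = 0.58517: √M = 0.58517/0.120 + √276 = 4.8764 + 16.6132 = 21.4896.
M = (21.4896)² = 461.80 ppb.

M ≈ 462 ppb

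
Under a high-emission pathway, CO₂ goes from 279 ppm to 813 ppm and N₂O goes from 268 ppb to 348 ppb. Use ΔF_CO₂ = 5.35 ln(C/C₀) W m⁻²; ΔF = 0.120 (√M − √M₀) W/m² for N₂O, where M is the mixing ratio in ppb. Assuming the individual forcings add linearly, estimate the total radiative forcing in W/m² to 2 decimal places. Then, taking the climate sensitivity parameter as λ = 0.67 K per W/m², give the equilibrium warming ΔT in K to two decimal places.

CO₂: 5.35 × ln(813/279) = 5.35 × ln(2.91398) = 5.35 × 1.06952 = 5.7219 W/m².
N₂O: 0.120 × (√348 − √268) = 0.120 × (18.6548 − 16.3707) = 0.120 × 2.2841 = 0.2741 W/m².
Total ΔF = 5.7219 + 0.2741 = 5.9960 W/m².
ΔT = λ ΔF = 0.67 × 6.00 = 4.0200 K.

ΔF = 6.00 W/m²; ΔT = 4.02 K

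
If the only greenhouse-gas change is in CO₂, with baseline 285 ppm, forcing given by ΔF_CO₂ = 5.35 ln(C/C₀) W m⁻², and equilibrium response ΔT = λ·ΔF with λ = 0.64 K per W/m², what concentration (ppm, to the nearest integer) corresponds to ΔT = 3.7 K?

C ≈ 840 ppm

Required forcing: ΔF = ΔT/λ = 3.7/0.64 = 5.7813 W/m².
Then ln(C/285) = ΔF/5.35 = 5.7813/5.35 = 1.08062.
So C = 285 × e^1.08062 = 285 × 2.94651 = 839.76 ppm.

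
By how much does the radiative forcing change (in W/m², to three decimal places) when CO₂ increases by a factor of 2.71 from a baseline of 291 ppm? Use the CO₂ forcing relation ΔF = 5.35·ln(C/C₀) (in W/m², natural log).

ΔF = 5.35 × ln(2.71) = 5.35 × 0.99695 = 5.3337 W/m².

ΔF = 5.334 W/m²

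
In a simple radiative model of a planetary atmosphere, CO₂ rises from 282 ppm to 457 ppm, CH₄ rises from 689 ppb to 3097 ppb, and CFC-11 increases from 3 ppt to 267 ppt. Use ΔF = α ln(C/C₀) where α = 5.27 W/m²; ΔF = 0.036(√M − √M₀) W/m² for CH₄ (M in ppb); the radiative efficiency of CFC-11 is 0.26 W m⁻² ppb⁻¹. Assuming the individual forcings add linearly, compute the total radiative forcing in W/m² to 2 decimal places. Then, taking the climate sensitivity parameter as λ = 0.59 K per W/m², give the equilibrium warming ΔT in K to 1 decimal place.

ΔF = 3.67 W/m²; ΔT = 2.2 K

CO₂: 5.27 × ln(457/282) = 5.27 × ln(1.62057) = 5.27 × 0.48278 = 2.5443 W/m².
CH₄: 0.036 × (√3097 − √689) = 0.036 × (55.6507 − 26.2488) = 0.036 × 29.4019 = 1.0585 W/m².
CFC-11: Δ = 267 − 3 = 264 ppt = 0.264 ppb; ΔF = 0.26 × 0.264 = 0.0686 W/m².
Total ΔF = 2.5443 + 1.0585 + 0.0686 = 3.6714 W/m².
ΔT = λ ΔF = 0.59 × 3.67 = 2.1653 K.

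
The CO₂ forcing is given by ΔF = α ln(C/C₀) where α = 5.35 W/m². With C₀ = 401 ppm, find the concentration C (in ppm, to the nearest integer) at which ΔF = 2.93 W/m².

C ≈ 693 ppm

Set 5.35 ln(C/401) = 2.93, so ln(C/401) = 2.93/5.35 = 0.54766.
Then C/401 = e^0.54766 = 1.72920, giving C = 401 × 1.72920 = 693.41 ppm.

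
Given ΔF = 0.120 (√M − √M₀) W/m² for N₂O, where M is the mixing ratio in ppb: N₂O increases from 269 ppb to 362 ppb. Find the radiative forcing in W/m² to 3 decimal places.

ΔF = 0.315 W/m²

N₂O: 0.120 × (√362 − √269) = 0.120 × (19.0263 − 16.4012) = 0.120 × 2.6251 = 0.3150 W/m².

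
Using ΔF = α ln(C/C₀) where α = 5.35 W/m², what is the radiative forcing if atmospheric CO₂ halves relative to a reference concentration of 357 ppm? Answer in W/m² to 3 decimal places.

ΔF = -3.708 W/m²

ΔF = 5.35 × ln(0.5) = 5.35 × -0.69315 = -3.7084 W/m².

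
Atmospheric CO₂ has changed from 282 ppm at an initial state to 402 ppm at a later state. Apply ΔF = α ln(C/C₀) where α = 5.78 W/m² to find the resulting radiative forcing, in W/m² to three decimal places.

ΔF = 2.049 W/m²

CO₂: 5.78 × ln(402/282) = 5.78 × ln(1.42553) = 5.78 × 0.35454 = 2.0492 W/m².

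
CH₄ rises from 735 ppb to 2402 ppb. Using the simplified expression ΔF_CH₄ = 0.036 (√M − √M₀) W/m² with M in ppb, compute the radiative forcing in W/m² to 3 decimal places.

ΔF = 0.788 W/m²

CH₄: 0.036 × (√2402 − √735) = 0.036 × (49.0102 − 27.1109) = 0.036 × 21.8993 = 0.7884 W/m².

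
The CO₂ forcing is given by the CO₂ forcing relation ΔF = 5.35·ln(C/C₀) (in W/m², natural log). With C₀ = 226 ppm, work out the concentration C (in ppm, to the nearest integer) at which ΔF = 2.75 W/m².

C ≈ 378 ppm

Set 5.35 ln(C/226) = 2.75, so ln(C/226) = 2.75/5.35 = 0.51402.
Then C/226 = e^0.51402 = 1.67200, giving C = 226 × 1.67200 = 377.87 ppm.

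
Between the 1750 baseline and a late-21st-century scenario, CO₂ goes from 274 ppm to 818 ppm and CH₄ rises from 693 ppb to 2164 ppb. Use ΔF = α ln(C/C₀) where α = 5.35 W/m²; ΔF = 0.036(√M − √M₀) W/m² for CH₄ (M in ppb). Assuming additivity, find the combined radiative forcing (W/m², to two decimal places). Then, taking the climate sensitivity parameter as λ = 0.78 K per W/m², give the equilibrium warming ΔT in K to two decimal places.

ΔF = 6.58 W/m²; ΔT = 5.13 K

CO₂: 5.35 × ln(818/274) = 5.35 × ln(2.98540) = 5.35 × 1.09373 = 5.8515 W/m².
CH₄: 0.036 × (√2164 − √693) = 0.036 × (46.5188 − 26.3249) = 0.036 × 20.1939 = 0.7270 W/m².
Total ΔF = 5.8515 + 0.7270 = 6.5785 W/m².
ΔT = λ ΔF = 0.78 × 6.58 = 5.1324 K.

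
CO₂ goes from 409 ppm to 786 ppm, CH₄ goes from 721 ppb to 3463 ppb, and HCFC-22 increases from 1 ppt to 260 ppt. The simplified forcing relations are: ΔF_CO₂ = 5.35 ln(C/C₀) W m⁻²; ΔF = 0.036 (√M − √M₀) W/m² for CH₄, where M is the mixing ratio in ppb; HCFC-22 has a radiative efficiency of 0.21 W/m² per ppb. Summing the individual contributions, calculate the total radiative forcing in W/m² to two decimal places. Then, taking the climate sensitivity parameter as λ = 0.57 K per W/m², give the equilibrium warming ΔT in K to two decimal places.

CO₂: 5.35 × ln(786/409) = 5.35 × ln(1.92176) = 5.35 × 0.65324 = 3.4948 W/m².
CH₄: 0.036 × (√3463 − √721) = 0.036 × (58.8473 − 26.8514) = 0.036 × 31.9959 = 1.1519 W/m².
HCFC-22: Δ = 260 − 1 = 259 ppt = 0.259 ppb; ΔF = 0.21 × 0.259 = 0.0544 W/m².
Total ΔF = 3.4948 + 1.1519 + 0.0544 = 4.7011 W/m².
ΔT = λ ΔF = 0.57 × 4.70 = 2.6790 K.

ΔF = 4.70 W/m²; ΔT = 2.68 K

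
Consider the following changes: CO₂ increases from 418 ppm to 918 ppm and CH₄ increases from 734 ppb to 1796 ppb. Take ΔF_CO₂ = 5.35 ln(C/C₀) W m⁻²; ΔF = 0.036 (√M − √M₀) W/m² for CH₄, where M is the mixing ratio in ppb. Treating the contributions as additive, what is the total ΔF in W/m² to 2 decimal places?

CO₂: 5.35 × ln(918/418) = 5.35 × ln(2.19617) = 5.35 × 0.78671 = 4.2089 W/m².
CH₄: 0.036 × (√1796 − √734) = 0.036 × (42.3792 − 27.0924) = 0.036 × 15.2868 = 0.5503 W/m².
Total ΔF = 4.2089 + 0.5503 = 4.7592 W/m².

ΔF = 4.76 W/m²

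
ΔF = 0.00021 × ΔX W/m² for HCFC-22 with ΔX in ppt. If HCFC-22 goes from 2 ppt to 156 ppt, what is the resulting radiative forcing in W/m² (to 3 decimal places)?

ΔF = 0.032 W/m²

HCFC-22: ΔF = 0.00021 × (156 − 2) = 0.00021 × 154 = 0.0323 W/m².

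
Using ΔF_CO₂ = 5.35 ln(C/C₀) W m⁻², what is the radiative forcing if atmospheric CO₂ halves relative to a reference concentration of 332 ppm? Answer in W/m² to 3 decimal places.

ΔF = 5.35 × ln(0.5) = 5.35 × -0.69315 = -3.7084 W/m².

ΔF = -3.708 W/m²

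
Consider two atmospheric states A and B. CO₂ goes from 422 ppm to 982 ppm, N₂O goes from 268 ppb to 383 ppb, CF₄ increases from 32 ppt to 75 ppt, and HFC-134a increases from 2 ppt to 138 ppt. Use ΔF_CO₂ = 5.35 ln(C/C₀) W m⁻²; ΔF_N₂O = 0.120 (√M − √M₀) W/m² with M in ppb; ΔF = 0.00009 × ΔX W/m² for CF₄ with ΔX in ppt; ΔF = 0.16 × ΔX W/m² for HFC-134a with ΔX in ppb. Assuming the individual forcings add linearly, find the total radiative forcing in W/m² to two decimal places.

CO₂: 5.35 × ln(982/422) = 5.35 × ln(2.32701) = 5.35 × 0.84458 = 4.5185 W/m².
N₂O: 0.120 × (√383 − √268) = 0.120 × (19.5704 − 16.3707) = 0.120 × 3.1997 = 0.3840 W/m².
CF₄: ΔF = 0.00009 × (75 − 32) = 0.00009 × 43 = 0.0039 W/m².
HFC-134a: Δ = 138 − 2 = 136 ppt = 0.136 ppb; ΔF = 0.16 × 0.136 = 0.0218 W/m².
Total ΔF = 4.5185 + 0.3840 + 0.0039 + 0.0218 = 4.9282 W/m².

ΔF = 4.93 W/m²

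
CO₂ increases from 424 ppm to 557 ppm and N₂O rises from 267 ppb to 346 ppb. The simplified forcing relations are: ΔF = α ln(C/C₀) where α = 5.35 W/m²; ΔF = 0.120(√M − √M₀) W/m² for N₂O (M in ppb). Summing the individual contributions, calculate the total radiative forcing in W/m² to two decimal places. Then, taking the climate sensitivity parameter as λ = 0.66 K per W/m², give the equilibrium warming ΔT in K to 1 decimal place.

CO₂: 5.35 × ln(557/424) = 5.35 × ln(1.31368) = 5.35 × 0.27283 = 1.4596 W/m².
N₂O: 0.120 × (√346 − √267) = 0.120 × (18.6011 − 16.3401) = 0.120 × 2.2610 = 0.2713 W/m².
Total ΔF = 1.4596 + 0.2713 = 1.7309 W/m².
ΔT = λ ΔF = 0.66 × 1.73 = 1.1418 K.

ΔF = 1.73 W/m²; ΔT = 1.1 K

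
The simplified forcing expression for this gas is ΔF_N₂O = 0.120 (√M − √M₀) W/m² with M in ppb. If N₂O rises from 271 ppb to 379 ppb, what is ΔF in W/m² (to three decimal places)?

N₂O: 0.120 × (√379 − √271) = 0.120 × (19.4679 − 16.4621) = 0.120 × 3.0058 = 0.3607 W/m².

ΔF = 0.361 W/m²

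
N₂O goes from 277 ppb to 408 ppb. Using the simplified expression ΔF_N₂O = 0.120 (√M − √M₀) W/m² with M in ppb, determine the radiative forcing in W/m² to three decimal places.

ΔF = 0.427 W/m²

N₂O: 0.120 × (√408 − √277) = 0.120 × (20.1990 − 16.6433) = 0.120 × 3.5557 = 0.4267 W/m².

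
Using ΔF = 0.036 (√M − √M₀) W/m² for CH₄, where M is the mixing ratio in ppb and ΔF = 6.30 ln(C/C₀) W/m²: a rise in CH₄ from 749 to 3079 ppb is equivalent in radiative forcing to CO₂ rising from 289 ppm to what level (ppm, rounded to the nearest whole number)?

C ≈ 339 ppm

CH₄ forcing: 0.036 × (√3079 − √749) = 0.036 × (55.4887 − 27.3679) = 0.036 × 28.1208 = 1.01235 W/m².
Set 6.30 ln(C/289) = 1.01235: ln(C/289) = 1.01235/6.30 = 0.16069, so C = 289 × e^0.16069 = 289 × 1.17432 = 339.38 ppm.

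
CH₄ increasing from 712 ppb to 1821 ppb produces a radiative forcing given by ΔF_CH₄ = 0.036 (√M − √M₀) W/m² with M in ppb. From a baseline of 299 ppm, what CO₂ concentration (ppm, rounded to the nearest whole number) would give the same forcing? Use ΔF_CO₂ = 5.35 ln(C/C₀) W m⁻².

C ≈ 333 ppm

CH₄ forcing: 0.036 × (√1821 − √712) = 0.036 × (42.6732 − 26.6833) = 0.036 × 15.9899 = 0.57564 W/m².
Set 5.35 ln(C/299) = 0.57564: ln(C/299) = 0.57564/5.35 = 0.10760, so C = 299 × e^0.10760 = 299 × 1.11360 = 332.97 ppm.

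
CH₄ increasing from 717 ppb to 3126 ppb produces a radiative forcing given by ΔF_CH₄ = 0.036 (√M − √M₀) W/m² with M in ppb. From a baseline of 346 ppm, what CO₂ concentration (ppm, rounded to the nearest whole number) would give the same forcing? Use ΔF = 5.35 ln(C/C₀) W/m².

CH₄ forcing: 0.036 × (√3126 − √717) = 0.036 × (55.9106 − 26.7769) = 0.036 × 29.1337 = 1.04881 W/m².
Set 5.35 ln(C/346) = 1.04881: ln(C/346) = 1.04881/5.35 = 0.19604, so C = 346 × e^0.19604 = 346 × 1.21658 = 420.94 ppm.

C ≈ 421 ppm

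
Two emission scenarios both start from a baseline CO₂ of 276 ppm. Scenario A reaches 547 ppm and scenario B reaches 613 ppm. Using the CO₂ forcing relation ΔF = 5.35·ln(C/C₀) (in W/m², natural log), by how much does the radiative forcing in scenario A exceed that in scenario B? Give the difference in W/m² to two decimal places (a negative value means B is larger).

ΔF_A = 5.35 ln(547/276) = 5.35 × 0.68405 = 3.6597 W/m².
ΔF_B = 5.35 ln(613/276) = 5.35 × 0.79796 = 4.2691 W/m².
Difference: 3.6597 − 4.2691 = -0.6094 W/m².

ΔF_A − ΔF_B = -0.61 W/m²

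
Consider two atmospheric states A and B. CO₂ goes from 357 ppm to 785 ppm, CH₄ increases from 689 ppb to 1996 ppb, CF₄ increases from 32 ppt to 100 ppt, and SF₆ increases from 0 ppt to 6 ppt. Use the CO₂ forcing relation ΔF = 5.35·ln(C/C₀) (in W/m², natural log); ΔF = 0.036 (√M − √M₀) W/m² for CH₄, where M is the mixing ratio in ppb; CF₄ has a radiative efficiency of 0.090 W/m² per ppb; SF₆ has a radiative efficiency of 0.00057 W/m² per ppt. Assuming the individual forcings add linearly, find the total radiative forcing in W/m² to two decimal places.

ΔF = 4.89 W/m²

CO₂: 5.35 × ln(785/357) = 5.35 × ln(2.19888) = 5.35 × 0.78795 = 4.2155 W/m².
CH₄: 0.036 × (√1996 − √689) = 0.036 × (44.6766 − 26.2488) = 0.036 × 18.4278 = 0.6634 W/m².
CF₄: Δ = 100 − 32 = 68 ppt = 0.068 ppb; ΔF = 0.090 × 0.068 = 0.0061 W/m².
SF₆: ΔF = 0.00057 × (6 − 0) = 0.00057 × 6 = 0.0034 W/m².
Total ΔF = 4.2155 + 0.6634 + 0.0061 + 0.0034 = 4.8884 W/m².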